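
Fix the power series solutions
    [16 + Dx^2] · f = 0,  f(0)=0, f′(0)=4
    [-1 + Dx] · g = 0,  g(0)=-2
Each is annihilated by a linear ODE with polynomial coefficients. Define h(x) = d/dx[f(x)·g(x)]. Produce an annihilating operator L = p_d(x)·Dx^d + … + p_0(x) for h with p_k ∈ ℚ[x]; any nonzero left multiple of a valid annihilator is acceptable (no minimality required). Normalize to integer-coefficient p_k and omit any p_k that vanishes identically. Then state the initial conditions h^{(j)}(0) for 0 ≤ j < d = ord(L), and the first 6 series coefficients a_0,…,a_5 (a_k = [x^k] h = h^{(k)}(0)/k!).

f: a_k = 0, 4, 0, -32/3, 0, 128/15, …
g: a_k = -2, -2, -1, -1/3, -1/12, -1/60, …
Product ⇒ symmetric product L₀, ord ≤ 2.
Derive L from L₀ (diff closure).
L = 17 - 2·Dx + Dx^2  (order 2).
h: a_k = -8, -16, 52, 80, -101/3, -1222/15, …
ICs: h(0) = -8, h′(0) = -16.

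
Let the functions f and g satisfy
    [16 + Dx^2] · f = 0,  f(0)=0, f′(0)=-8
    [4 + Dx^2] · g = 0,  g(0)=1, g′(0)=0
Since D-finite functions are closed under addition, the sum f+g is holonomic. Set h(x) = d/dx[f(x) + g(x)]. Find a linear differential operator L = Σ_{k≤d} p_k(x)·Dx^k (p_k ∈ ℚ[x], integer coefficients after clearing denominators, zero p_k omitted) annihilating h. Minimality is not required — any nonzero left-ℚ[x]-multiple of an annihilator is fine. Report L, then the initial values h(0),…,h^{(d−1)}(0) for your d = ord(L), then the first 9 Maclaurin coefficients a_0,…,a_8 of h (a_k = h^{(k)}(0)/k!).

f: a_k = 0, -8, 0, 64/3, 0, -256/15, 0, 2048/315, 0, …
g: a_k = 1, 0, -2, 0, 2/3, 0, -4/45, 0, 2/315, …
Sum ⇒ L₀ = lclm(L_f,L_g) in ℚ(x)⟨Dx⟩.
Derive L from L₀ (diff closure).
L = 64 + 20·Dx^2 + Dx^4  (order 4).
h: a_k = -8, -4, 64, 8/3, -256/3, -8/15, 2048/45, 16/315, -4096/315, …
ICs: h(0) = -8, h′(0) = -4, h′′(0) = 128, h′′′(0) = 16.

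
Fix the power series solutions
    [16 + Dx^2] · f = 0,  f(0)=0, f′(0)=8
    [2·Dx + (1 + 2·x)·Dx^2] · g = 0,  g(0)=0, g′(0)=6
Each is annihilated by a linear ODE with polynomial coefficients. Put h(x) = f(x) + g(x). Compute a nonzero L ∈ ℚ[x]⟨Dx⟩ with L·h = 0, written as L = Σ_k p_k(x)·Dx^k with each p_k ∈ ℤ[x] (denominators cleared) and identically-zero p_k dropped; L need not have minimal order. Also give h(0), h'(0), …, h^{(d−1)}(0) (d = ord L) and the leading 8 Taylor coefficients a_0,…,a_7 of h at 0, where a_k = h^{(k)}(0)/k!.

f: a_k = 0, 8, 0, -64/3, 0, 256/15, 0, -2048/315, …
g: a_k = 0, 6, -6, 8, -12, 96/5, -32, 384/7, …
Sum ⇒ L₀ = lclm(L_f,L_g) in ℚ(x)⟨Dx⟩.
L = (160 + 256·x + 256·x^2)·Dx + (48 + 224·x + 384·x^2 + 256·x^3)·Dx^2 + (10 + 16·x + 16·x^2)·Dx^3 + (3 + 14·x + 24·x^2 + 16·x^3)·Dx^4  (order 4).
h: a_k = 0, 14, -6, -40/3, -12, 544/15, -32, 2176/45, …
ICs: h(0) = 0, h′(0) = 14, h′′(0) = -12, h′′′(0) = -80.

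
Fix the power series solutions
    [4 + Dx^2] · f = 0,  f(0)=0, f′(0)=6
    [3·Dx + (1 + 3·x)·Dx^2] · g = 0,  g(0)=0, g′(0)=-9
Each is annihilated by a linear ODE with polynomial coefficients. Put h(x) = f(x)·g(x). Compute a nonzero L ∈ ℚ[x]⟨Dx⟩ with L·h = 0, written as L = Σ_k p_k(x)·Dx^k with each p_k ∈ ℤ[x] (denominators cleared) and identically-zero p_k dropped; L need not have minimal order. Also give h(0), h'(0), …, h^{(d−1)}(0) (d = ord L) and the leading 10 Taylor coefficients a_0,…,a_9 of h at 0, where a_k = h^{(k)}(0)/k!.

L = (-1112 - 1248·x + 7344·x^2 + 27648·x^3 + 20736·x^4) + (-48 + 2160·x + 10368·x^2 + 10368·x^3)·Dx + (-250 + 240·x + 4968·x^2 + 13824·x^3 + 10368·x^4)·Dx^2 + (-12 + 540·x + 2592·x^2 + 2592·x^3)·Dx^3 + (7 + 138·x + 783·x^2 + 1728·x^3 + 1296·x^4)·Dx^4  (order 4).
h: a_k = 0, 0, -54, 81, -126, 621/2, -774, 9774/5, -35430/7, 373851/28, …
ICs: h(0) = 0, h′(0) = 0, h′′(0) = -108, h′′′(0) = 486.

f: a_k = 0, 6, 0, -4, 0, 4/5, 0, -8/105, 0, 4/945, …
g: a_k = 0, -9, 27/2, -27, 243/4, -729/5, 729/2, -6561/7, 19683/8, -6561, …
f·g: L₀ = L_f ⊗_s L_g, ord ≤ 2·2.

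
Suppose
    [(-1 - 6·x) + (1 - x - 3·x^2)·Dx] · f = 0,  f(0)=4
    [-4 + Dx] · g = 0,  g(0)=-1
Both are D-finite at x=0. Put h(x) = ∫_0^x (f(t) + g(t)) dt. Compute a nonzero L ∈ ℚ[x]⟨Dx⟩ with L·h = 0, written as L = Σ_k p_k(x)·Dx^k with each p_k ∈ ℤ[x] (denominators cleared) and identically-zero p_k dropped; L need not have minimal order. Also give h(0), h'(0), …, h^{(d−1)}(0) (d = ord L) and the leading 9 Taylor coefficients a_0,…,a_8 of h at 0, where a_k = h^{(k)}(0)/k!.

L = (-16 + 8·x - 360·x^2 - 288·x^3)·Dx + (-8 + 50·x + 134·x^2 - 96·x^3 - 144·x^4)·Dx^2 + (3 - 13·x - 11·x^2 + 42·x^3 + 36·x^4)·Dx^3  (order 3).
h: a_k = 0, 3, 0, 8/3, 13/3, 196/15, 1136/45, 17204/315, 68099/630, …
ICs: h(0) = 0, h′(0) = 3, h′′(0) = 0.

f: a_k = 4, 4, 16, 28, 76, 160, 388, 868, 2032, …
g: a_k = -1, -4, -8, -32/3, -32/3, -128/15, -256/45, -1024/315, -512/315, …
f+g: L₀ = lclm(L_f,L_g), ord ≤ 1+1.
h=∫h₀ ⇒ L = L₀·Dx.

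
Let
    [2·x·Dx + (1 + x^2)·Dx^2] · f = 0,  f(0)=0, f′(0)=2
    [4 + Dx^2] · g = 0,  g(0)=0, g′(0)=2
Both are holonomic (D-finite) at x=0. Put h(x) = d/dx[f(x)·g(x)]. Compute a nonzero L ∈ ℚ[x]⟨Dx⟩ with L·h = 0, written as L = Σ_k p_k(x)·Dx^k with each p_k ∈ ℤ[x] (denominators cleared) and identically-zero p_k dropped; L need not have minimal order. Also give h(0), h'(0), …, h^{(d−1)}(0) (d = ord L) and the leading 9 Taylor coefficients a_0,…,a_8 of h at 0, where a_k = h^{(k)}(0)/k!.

f: a_k = 0, 2, 0, -2/3, 0, 2/5, 0, -2/7, 0, …
g: a_k = 0, 2, 0, -4/3, 0, 4/15, 0, -8/315, 0, …
Sym-product of L_f,L_g gives L₀ (≤ ord 4).
Differentiate: ansatz ord ≤ ord L₀ ⇒ L.
L = (512 + 1824·x^2 + 2768·x^4 + 1920·x^6 + 912·x^8 + 320·x^10 + 64·x^12) + (248·x + 944·x^3 + 1240·x^5 + 800·x^7 + 320·x^9 + 64·x^11)·Dx + (168 + 652·x^2 + 1080·x^4 + 892·x^6 + 488·x^8 + 176·x^10 + 32·x^12)·Dx^2 + (62·x + 236·x^3 + 310·x^5 + 200·x^7 + 80·x^9 + 16·x^11)·Dx^3 + (10 + 49·x^2 + 97·x^4 + 103·x^6 + 65·x^8 + 24·x^10 + 4·x^12)·Dx^4  (order 4).
h: a_k = 0, 8, 0, -16, 0, 40/3, 0, -32/3, 0, …
ICs: h(0) = 0, h′(0) = 8, h′′(0) = 0, h′′′(0) = -96.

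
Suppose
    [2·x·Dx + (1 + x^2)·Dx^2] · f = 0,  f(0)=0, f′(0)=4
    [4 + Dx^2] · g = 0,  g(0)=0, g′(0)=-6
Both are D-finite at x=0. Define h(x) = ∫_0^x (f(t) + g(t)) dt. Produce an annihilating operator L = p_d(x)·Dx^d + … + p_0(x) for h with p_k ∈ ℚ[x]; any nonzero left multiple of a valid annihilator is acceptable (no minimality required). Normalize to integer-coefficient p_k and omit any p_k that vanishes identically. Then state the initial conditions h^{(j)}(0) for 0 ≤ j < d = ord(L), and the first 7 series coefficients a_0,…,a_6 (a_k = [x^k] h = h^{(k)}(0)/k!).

f: a_k = 0, 4, 0, -4/3, 0, 4/5, 0, …
g: a_k = 0, -6, 0, 4, 0, -4/5, 0, …
L₀ := lclm(L_f,L_g); ord L₀ ≤ 2+2.
∫: right-multiply L₀ by Dx.
L = (-32·x + 80·x^3 + 16·x^5)·Dx^2 + (4 + 32·x^2 + 36·x^4 + 8·x^6)·Dx^3 + (-8·x + 20·x^3 + 4·x^5)·Dx^4 + (1 + 8·x^2 + 9·x^4 + 2·x^6)·Dx^5  (order 5).
h: a_k = 0, 0, -1, 0, 2/3, 0, 0, …
ICs: h(0) = 0, h′(0) = 0, h′′(0) = -2, h′′′(0) = 0, h′′′′(0) = 16.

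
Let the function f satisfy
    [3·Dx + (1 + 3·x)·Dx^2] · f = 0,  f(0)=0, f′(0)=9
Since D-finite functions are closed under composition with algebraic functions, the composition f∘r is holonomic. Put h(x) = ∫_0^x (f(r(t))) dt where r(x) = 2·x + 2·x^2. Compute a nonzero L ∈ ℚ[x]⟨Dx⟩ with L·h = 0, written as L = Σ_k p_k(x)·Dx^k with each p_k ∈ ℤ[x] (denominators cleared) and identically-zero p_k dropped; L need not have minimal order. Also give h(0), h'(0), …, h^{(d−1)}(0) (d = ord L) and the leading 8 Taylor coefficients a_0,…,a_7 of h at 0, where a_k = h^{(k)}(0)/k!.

f: a_k = 0, 9, -27/2, 27, -243/4, 729/5, -729/2, 6561/7, …
Substitute x→r, Dx→(1/r')Dx; clear ⇒ L₀.
∫: right-multiply L₀ by Dx.
L = (4 + 12·x + 12·x^2)·Dx^2 + (1 + 8·x + 18·x^2 + 12·x^3)·Dx^3  (order 3).
h: a_k = 0, 0, 9, -12, 27, -378/5, 1188/5, -5616/7, …
ICs: h(0) = 0, h′(0) = 0, h′′(0) = 18.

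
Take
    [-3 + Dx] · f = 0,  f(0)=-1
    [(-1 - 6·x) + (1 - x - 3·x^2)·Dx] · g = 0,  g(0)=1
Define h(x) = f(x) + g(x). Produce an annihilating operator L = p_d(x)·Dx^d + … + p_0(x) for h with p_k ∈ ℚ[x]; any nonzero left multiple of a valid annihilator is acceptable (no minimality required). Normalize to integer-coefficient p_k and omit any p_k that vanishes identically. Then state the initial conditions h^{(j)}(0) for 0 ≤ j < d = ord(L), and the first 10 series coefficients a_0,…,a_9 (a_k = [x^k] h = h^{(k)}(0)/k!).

L = (15 + 9·x + 243·x^2 + 162·x^3) + (1 - 36·x - 99·x^2 + 54·x^3 + 81·x^4)·Dx + (-2 + 11·x + 6·x^2 - 36·x^3 - 27·x^4)·Dx^2  (order 2).
h: a_k = 0, -2, -1/2, 5/2, 125/8, 1519/40, 7679/80, 121277/560, 2275111/4480, 5192077/4480, …
ICs: h(0) = 0, h′(0) = -2.

f: a_k = -1, -3, -9/2, -9/2, -27/8, -81/40, -81/80, -243/560, -729/4480, -243/4480, …
g: a_k = 1, 1, 4, 7, 19, 40, 97, 217, 508, 1159, …
Weyl lclm of L_f,L_g ⇒ L₀ (ord ≤ 2).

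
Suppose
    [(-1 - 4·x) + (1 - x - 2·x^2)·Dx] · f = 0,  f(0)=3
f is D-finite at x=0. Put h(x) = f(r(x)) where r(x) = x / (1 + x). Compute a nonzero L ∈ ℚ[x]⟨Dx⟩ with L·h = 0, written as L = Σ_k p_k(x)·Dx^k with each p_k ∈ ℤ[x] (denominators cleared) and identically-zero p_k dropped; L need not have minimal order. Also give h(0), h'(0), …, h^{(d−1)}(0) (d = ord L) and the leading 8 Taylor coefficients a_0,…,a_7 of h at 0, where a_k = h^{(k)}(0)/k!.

L = (1 + 5·x) + (-1 - 2·x + x^2 + 2·x^3)·Dx  (order 1).
h: a_k = 3, 3, 6, 0, 12, -12, 36, -60, …
ICs: h(0) = 3.

f: a_k = 3, 3, 9, 15, 33, 63, 129, 255, …
Change of var in L_f (x↦r) gives L₀.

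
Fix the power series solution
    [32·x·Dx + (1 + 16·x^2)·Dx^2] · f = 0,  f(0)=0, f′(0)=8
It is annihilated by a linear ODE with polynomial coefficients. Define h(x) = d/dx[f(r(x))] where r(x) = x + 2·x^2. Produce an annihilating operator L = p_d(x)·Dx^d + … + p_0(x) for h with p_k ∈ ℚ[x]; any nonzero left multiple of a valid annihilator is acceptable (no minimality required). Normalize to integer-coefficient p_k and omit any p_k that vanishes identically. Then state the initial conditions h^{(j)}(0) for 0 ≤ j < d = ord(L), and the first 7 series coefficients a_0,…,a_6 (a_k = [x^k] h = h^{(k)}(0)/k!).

L = (-4 + 32·x + 256·x^2 + 768·x^3 + 768·x^4) + (1 + 4·x + 16·x^2 + 128·x^3 + 320·x^4 + 256·x^5)·Dx  (order 1).
h: a_k = 8, 32, -128, -1024, -512, 22528, 81920, …
ICs: h(0) = 8.

f: a_k = 0, 8, 0, -128/3, 0, 2048/5, 0, …
Change of var in L_f (x↦r) gives L₀.
Differentiate: ansatz ord ≤ ord L₀ ⇒ L.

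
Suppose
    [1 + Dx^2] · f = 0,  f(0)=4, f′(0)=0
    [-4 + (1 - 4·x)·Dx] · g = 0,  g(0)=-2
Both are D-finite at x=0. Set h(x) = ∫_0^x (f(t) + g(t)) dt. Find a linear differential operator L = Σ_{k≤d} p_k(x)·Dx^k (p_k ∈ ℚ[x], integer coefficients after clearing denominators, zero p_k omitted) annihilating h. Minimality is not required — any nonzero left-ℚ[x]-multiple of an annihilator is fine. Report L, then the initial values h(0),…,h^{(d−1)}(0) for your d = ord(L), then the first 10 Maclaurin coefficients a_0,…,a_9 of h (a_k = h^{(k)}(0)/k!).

f: a_k = 4, 0, -2, 0, 1/6, 0, -1/180, 0, 1/10080, 0, …
g: a_k = -2, -8, -32, -128, -512, -2048, -8192, -32768, -131072, -524288, …
f+g: L₀ = lclm(L_f,L_g), ord ≤ 2+1.
∫: right-multiply L₀ by Dx.
L = (-388 + 32·x - 64·x^2)·Dx + (33 - 140·x + 48·x^2 - 64·x^3)·Dx^2 + (-388 + 32·x - 64·x^2)·Dx^3 + (33 - 140·x + 48·x^2 - 64·x^3)·Dx^4  (order 4).
h: a_k = 0, 2, -4, -34/3, -32, -3071/30, -1024/3, -1474561/1260, -4096, -1321205759/90720, …
ICs: h(0) = 0, h′(0) = 2, h′′(0) = -8, h′′′(0) = -68.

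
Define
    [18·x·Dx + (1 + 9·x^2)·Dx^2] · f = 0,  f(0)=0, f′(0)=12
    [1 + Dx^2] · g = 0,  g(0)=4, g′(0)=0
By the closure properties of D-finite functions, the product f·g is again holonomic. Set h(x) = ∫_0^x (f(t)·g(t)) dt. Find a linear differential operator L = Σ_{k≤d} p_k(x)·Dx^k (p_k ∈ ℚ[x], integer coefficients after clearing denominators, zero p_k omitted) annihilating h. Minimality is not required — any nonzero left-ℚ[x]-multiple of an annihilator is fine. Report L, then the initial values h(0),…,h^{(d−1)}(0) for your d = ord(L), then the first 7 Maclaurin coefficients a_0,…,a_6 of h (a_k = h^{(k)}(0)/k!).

L = (370 + 9594·x^2 + 4131·x^4 + 2916·x^6 + 6561·x^8)·Dx + (684·x + 6804·x^3 + 8748·x^5 + 26244·x^7)·Dx^2 + (380 + 9792·x^2 + 5346·x^4 + 5832·x^6 + 13122·x^8)·Dx^3 + (684·x + 6804·x^3 + 8748·x^5 + 26244·x^7)·Dx^4 + (10 + 198·x^2 + 1215·x^4 + 2916·x^6 + 6561·x^8)·Dx^5  (order 5).
h: a_k = 0, 0, 24, 0, -42, 0, 2129/15, …
ICs: h(0) = 0, h′(0) = 0, h′′(0) = 48, h′′′(0) = 0, h′′′′(0) = -1008.

f: a_k = 0, 12, 0, -36, 0, 972/5, 0, …
g: a_k = 4, 0, -2, 0, 1/6, 0, -1/180, …
L₀ := L_f ⊗_s L_g (sym. prod.), ord ≤ 4.
∫: right-multiply L₀ by Dx.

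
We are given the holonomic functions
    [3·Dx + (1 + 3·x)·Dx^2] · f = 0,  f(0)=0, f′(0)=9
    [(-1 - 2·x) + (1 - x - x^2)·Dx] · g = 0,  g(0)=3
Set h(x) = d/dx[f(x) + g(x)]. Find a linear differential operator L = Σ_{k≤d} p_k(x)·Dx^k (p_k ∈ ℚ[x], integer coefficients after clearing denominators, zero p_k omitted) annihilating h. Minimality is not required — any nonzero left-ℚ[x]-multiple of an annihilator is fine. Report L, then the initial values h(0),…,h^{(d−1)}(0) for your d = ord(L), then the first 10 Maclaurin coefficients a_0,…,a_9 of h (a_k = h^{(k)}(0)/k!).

f: a_k = 0, 9, -27/2, 27, -243/4, 729/5, -729/2, 6561/7, -19683/8, 6561, …
g: a_k = 3, 3, 6, 9, 15, 24, 39, 63, 102, 165, …
Sum ⇒ L₀ = lclm(L_f,L_g) in ℚ(x)⟨Dx⟩.
h₀' ⇒ L via d/dx closure of L₀.
L = (-126 - 342·x - 468·x^2 - 180·x^3 - 108·x^4) + (-156·x - 576·x^2 - 672·x^3 - 378·x^4 - 180·x^5)·Dx + (7 + 35·x + 29·x^2 - 63·x^3 - 99·x^4 - 93·x^5 - 36·x^6)·Dx^2  (order 2).
h: a_k = 12, -15, 108, -183, 849, -1953, 7002, -18867, 60534, -174477, …
ICs: h(0) = 12, h′(0) = -15.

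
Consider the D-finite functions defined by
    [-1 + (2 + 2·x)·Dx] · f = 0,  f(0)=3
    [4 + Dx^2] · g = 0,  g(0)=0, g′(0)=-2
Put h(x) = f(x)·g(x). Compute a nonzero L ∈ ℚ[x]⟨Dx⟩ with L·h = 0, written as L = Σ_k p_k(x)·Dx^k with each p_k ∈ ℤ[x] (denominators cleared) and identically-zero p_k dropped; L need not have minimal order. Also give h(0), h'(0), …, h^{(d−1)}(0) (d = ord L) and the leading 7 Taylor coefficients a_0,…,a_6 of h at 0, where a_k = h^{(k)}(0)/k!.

f: a_k = 3, 3/2, -3/8, 3/16, -15/128, 21/256, -63/1024, …
g: a_k = 0, -2, 0, 4/3, 0, -4/15, 0, …
Sym-product of L_f,L_g gives L₀ (≤ ord 2).
L = (19 + 32·x + 16·x^2) + (-4 - 4·x)·Dx + (4 + 8·x + 4·x^2)·Dx^2  (order 2).
h: a_k = 0, -6, -3, 19/4, 13/8, -341/320, -201/640, …
ICs: h(0) = 0, h′(0) = -6.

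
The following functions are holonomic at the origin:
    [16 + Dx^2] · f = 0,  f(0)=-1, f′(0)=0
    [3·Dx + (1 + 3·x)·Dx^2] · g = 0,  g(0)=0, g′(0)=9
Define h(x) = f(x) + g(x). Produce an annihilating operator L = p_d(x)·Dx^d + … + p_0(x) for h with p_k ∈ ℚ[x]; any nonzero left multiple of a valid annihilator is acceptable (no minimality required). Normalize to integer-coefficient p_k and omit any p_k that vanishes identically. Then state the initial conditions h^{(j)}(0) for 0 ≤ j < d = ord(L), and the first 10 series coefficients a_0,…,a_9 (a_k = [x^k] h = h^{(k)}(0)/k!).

L = (1680 + 2304·x + 3456·x^2)·Dx + (272 + 1584·x + 3456·x^2 + 3456·x^3)·Dx^2 + (105 + 144·x + 216·x^2)·Dx^3 + (17 + 99·x + 216·x^2 + 216·x^3)·Dx^4  (order 4).
h: a_k = -1, 9, -11/2, 27, -857/12, 729/5, -32293/90, 6561/7, -6204241/2520, 6561, …
ICs: h(0) = -1, h′(0) = 9, h′′(0) = -11, h′′′(0) = 162.

f: a_k = -1, 0, 8, 0, -32/3, 0, 256/45, 0, -512/315, 0, …
g: a_k = 0, 9, -27/2, 27, -243/4, 729/5, -729/2, 6561/7, -19683/8, 6561, …
h₀=f+g: left-lcm gives L₀, ord ≤ 4.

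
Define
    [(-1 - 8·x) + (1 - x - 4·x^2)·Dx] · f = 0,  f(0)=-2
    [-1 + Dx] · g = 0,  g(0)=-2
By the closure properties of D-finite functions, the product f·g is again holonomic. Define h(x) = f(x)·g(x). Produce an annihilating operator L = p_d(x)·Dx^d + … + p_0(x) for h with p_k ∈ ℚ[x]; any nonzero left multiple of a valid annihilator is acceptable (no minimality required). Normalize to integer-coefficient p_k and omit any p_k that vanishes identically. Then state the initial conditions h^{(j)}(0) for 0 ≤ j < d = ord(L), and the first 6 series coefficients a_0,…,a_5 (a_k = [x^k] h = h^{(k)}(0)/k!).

L = (2 + 7·x - 4·x^2) + (-1 + x + 4·x^2)·Dx  (order 1).
h: a_k = 4, 8, 26, 176/3, 977/6, 5963/15, …
ICs: h(0) = 4.

f: a_k = -2, -2, -10, -18, -58, -130, …
g: a_k = -2, -2, -1, -1/3, -1/12, -1/60, …
Sym-product of L_f,L_g gives L₀ (≤ ord 1).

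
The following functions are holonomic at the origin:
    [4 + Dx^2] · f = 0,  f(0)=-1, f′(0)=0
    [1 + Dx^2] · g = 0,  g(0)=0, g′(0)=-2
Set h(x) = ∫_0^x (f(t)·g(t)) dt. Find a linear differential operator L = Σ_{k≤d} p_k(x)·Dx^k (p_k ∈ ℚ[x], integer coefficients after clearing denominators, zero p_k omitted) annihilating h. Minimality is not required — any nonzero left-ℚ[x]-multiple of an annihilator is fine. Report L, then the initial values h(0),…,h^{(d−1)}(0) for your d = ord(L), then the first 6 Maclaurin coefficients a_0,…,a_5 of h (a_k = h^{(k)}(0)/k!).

L = 9·Dx + 10·Dx^3 + Dx^5  (order 5).
h: a_k = 0, 0, 1, 0, -13/12, 0, …
ICs: h(0) = 0, h′(0) = 0, h′′(0) = 2, h′′′(0) = 0, h′′′′(0) = -26.

f: a_k = -1, 0, 2, 0, -2/3, 0, …
g: a_k = 0, -2, 0, 1/3, 0, -1/60, …
L₀ := L_f ⊗_s L_g (sym. prod.), ord ≤ 4.
∫: right-multiply L₀ by Dx.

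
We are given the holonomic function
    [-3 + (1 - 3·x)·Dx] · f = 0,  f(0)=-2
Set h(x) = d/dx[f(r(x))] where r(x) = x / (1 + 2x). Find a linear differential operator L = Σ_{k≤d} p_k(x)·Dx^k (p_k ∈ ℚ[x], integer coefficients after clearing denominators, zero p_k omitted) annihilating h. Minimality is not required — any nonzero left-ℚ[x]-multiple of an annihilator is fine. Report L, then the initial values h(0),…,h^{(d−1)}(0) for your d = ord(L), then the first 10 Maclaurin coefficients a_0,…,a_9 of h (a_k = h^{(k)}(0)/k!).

L = 4 + (-2 + 2·x)·Dx  (order 1).
h: a_k = -6, -12, -18, -24, -30, -36, -42, -48, -54, -60, …
ICs: h(0) = -6.

f: a_k = -2, -6, -18, -54, -162, -486, -1458, -4374, -13122, -39366, …
L₀ from L_f via x↦r, Dx↦r'^{-1}Dx.
Derive L from L₀ (diff closure).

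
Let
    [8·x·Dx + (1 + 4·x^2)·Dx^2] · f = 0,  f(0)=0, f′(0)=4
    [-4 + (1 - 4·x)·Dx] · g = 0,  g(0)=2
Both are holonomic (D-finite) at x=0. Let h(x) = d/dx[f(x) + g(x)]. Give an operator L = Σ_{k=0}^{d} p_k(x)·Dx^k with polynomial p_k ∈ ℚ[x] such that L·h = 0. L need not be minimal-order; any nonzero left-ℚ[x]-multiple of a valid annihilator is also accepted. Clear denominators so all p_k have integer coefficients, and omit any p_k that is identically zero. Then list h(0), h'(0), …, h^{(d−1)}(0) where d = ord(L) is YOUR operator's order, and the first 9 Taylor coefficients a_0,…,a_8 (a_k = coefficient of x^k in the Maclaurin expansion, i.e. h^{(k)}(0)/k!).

f: a_k = 0, 4, 0, -16/3, 0, 64/5, 0, -256/7, 0, …
g: a_k = 2, 8, 32, 128, 512, 2048, 8192, 32768, 131072, …
Sum ⇒ L₀ = lclm(L_f,L_g) in ℚ(x)⟨Dx⟩.
h₀' ⇒ L via d/dx closure of L₀.
L = (8 - 128·x - 96·x^2) + (-13 + 8·x - 100·x^2 - 96·x^3)·Dx + (1 - 3·x - 12·x^3 - 16·x^4)·Dx^2  (order 2).
h: a_k = 12, 64, 368, 2048, 10304, 49152, 229120, 1048576, 4719616, …
ICs: h(0) = 12, h′(0) = 64.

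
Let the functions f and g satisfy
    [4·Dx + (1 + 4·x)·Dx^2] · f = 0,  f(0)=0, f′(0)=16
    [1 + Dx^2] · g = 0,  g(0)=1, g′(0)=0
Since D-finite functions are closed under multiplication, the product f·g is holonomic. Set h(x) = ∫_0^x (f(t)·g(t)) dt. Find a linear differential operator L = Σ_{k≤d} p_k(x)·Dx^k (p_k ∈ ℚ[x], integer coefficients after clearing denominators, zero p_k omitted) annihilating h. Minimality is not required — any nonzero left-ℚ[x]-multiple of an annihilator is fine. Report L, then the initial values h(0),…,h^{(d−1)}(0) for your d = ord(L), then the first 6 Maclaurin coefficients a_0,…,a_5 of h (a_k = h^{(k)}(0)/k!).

f: a_k = 0, 16, -32, 256/3, -256, 4096/5, …
g: a_k = 1, 0, -1/2, 0, 1/24, 0, …
Product ⇒ symmetric product L₀, ord ≤ 4.
Integrate: L := L₀·Dx.
L = (-147 - 144·x - 224·x^2 + 256·x^3 + 256·x^4)·Dx + (-56 - 160·x + 384·x^2 + 512·x^3)·Dx^2 + (-150 - 160·x - 192·x^2 + 512·x^3 + 512·x^4)·Dx^3 + (-56 - 160·x + 384·x^2 + 512·x^3)·Dx^4 + (-3 - 16·x + 32·x^2 + 256·x^3 + 256·x^4)·Dx^5  (order 5).
h: a_k = 0, 0, 8, -32/3, 58/3, -48, …
ICs: h(0) = 0, h′(0) = 0, h′′(0) = 16, h′′′(0) = -64, h′′′′(0) = 464.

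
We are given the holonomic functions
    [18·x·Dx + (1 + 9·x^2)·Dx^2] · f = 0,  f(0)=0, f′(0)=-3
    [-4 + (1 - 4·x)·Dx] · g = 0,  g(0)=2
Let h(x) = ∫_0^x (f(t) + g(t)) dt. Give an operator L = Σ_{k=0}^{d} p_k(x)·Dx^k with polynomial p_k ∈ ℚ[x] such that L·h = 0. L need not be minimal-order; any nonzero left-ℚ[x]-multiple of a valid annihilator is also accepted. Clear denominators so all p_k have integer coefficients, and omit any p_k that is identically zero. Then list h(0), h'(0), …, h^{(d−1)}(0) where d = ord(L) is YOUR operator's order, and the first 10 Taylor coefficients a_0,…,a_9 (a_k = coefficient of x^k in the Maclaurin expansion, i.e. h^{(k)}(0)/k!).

f: a_k = 0, -3, 0, 9, 0, -243/5, 0, 2187/7, 0, -2187, …
g: a_k = 2, 8, 32, 128, 512, 2048, 8192, 32768, 131072, 524288, …
h₀=f+g: left-lcm gives L₀, ord ≤ 3.
h=∫₀ˣh₀: take L = L₀·Dx.
L = (72 - 1152·x - 1944·x^2)·Dx^2 + (-57 + 72·x - 765·x^2 - 1944·x^3)·Dx^3 + (4 - 7·x - 63·x^3 - 324·x^4)·Dx^4  (order 4).
h: a_k = 0, 2, 5/2, 32/3, 137/4, 512/5, 9997/30, 8192/7, 231563/56, 131072/9, …
ICs: h(0) = 0, h′(0) = 2, h′′(0) = 5, h′′′(0) = 64.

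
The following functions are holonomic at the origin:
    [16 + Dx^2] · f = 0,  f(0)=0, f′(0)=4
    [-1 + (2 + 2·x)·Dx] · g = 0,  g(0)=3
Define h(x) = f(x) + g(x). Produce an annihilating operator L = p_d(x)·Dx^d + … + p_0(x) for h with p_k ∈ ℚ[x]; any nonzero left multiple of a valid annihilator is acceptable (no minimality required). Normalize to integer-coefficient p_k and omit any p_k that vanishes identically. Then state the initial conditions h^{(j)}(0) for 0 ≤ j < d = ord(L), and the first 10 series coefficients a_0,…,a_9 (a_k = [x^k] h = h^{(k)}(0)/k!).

f: a_k = 0, 4, 0, -32/3, 0, 128/15, 0, -1024/315, 0, 2048/2835, …
g: a_k = 3, 3/2, -3/8, 3/16, -15/128, 21/256, -63/1024, 99/2048, -1287/32768, 2145/65536, …
Sum ⇒ L₀ = lclm(L_f,L_g) in ℚ(x)⟨Dx⟩.
L = (-1072 - 2048·x - 1024·x^2) + (2016 + 6112·x + 6144·x^2 + 2048·x^3)·Dx + (-67 - 128·x - 64·x^2)·Dx^2 + (126 + 382·x + 384·x^2 + 128·x^3)·Dx^3  (order 3).
h: a_k = 3, 11/2, -3/8, -503/48, -15/128, 33083/3840, -63/1024, -2065967/645120, -1287/32768, 140298803/185794560, …
ICs: h(0) = 3, h′(0) = 11/2, h′′(0) = -3/4.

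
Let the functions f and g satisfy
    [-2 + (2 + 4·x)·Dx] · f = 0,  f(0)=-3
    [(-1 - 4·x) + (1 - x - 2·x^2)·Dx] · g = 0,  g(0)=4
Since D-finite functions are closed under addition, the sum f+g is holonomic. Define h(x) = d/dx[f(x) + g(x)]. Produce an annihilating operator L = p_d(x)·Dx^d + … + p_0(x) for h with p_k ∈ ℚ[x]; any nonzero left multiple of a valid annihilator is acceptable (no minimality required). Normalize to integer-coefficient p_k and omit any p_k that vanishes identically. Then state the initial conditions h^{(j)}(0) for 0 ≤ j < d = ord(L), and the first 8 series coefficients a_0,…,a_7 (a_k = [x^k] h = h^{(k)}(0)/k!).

f: a_k = -3, -3, 3/2, -3/2, 15/8, -21/8, 63/16, -99/16, …
g: a_k = 4, 4, 12, 20, 44, 84, 172, 340, …
Weyl lclm of L_f,L_g ⇒ L₀ (ord ≤ 2).
h=h₀': d/dx-closure on L₀ ⇒ L.
L = (-48 - 222·x - 432·x^2 - 336·x^3 - 240·x^4) + (-27 - 258·x - 873·x^2 - 1368·x^3 - 1284·x^4 - 720·x^5)·Dx + (7 + 34·x + 41·x^2 - 54·x^3 - 236·x^4 - 328·x^5 - 160·x^6)·Dx^2  (order 2).
h: a_k = 1, 27, 111/2, 367/2, 3255/8, 8445/8, 37387/16, 88839/16, …
ICs: h(0) = 1, h′(0) = 27.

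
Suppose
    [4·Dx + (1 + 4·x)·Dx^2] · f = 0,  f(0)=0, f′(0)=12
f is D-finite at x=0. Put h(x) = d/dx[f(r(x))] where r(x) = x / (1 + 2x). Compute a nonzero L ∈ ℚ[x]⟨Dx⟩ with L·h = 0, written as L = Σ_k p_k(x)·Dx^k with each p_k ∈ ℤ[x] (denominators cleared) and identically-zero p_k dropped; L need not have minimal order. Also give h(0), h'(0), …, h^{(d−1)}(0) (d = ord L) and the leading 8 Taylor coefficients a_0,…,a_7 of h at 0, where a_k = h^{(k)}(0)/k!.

L = (8 + 24·x) + (1 + 8·x + 12·x^2)·Dx  (order 1).
h: a_k = 12, -96, 624, -3840, 23232, -139776, 839424, -5038080, …
ICs: h(0) = 12.

f: a_k = 0, 12, -24, 64, -192, 3072/5, -2048, 49152/7, …
Substitute x→r, Dx→(1/r')Dx; clear ⇒ L₀.
h=h₀': d/dx-closure on L₀ ⇒ L.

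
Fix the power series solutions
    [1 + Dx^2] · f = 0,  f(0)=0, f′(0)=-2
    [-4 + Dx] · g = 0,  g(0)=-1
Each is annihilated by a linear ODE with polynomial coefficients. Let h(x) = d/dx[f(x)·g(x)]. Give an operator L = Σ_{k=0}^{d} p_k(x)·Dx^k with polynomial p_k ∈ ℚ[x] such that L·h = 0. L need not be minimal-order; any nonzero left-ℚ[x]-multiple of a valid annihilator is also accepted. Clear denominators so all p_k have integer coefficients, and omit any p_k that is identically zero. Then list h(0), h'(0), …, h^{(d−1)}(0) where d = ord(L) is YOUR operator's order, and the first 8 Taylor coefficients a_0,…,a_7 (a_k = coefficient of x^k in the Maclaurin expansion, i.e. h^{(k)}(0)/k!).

L = 17 - 8·Dx + Dx^2  (order 2).
h: a_k = 2, 16, 47, 80, 1121/12, 1222/15, 20047/360, 92/3, …
ICs: h(0) = 2, h′(0) = 16.

f: a_k = 0, -2, 0, 1/3, 0, -1/60, 0, 1/2520, …
g: a_k = -1, -4, -8, -32/3, -32/3, -128/15, -256/45, -1024/315, …
L₀ := L_f ⊗_s L_g (sym. prod.), ord ≤ 2.
Derive L from L₀ (diff closure).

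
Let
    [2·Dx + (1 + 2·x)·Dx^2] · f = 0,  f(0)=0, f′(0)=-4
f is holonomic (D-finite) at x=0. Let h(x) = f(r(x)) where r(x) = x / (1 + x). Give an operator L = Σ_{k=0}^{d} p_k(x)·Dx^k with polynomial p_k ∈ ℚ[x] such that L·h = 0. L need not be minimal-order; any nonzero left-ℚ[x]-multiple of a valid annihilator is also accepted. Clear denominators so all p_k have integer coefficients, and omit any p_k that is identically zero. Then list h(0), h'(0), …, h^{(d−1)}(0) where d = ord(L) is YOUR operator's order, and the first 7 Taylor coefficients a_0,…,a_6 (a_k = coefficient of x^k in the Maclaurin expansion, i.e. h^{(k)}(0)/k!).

L = (4 + 6·x)·Dx + (1 + 4·x + 3·x^2)·Dx^2  (order 2).
h: a_k = 0, -4, 8, -52/3, 40, -484/5, 728/3, …
ICs: h(0) = 0, h′(0) = -4.

f: a_k = 0, -4, 4, -16/3, 8, -64/5, 64/3, …
Substitute x→r, Dx→(1/r')Dx; clear ⇒ L₀.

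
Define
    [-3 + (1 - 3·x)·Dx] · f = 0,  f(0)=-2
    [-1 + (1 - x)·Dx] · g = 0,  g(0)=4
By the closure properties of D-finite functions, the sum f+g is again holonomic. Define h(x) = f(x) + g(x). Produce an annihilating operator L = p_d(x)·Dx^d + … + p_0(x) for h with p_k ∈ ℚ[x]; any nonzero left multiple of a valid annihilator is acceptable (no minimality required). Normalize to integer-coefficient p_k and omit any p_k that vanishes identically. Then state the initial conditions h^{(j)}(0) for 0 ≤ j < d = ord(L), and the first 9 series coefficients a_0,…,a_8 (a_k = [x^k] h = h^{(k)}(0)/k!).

f: a_k = -2, -6, -18, -54, -162, -486, -1458, -4374, -13122, …
g: a_k = 4, 4, 4, 4, 4, 4, 4, 4, 4, …
h₀=f+g: left-lcm gives L₀, ord ≤ 2.
L = -6 + (8 - 12·x)·Dx + (-1 + 4·x - 3·x^2)·Dx^2  (order 2).
h: a_k = 2, -2, -14, -50, -158, -482, -1454, -4370, -13118, …
ICs: h(0) = 2, h′(0) = -2.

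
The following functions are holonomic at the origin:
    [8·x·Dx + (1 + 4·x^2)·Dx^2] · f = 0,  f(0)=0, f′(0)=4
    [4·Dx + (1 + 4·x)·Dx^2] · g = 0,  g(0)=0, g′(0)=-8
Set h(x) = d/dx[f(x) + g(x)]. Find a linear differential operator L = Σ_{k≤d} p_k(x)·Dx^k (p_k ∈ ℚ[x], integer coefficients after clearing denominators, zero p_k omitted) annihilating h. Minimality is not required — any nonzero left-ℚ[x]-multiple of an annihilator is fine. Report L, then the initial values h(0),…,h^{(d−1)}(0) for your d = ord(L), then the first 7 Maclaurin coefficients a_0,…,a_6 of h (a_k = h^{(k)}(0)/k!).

f: a_k = 0, 4, 0, -16/3, 0, 64/5, 0, …
g: a_k = 0, -8, 16, -128/3, 128, -2048/5, 4096/3, …
L₀ := lclm(L_f,L_g); ord L₀ ≤ 2+2.
h=h₀': d/dx-closure on L₀ ⇒ L.
L = (-8 - 96·x + 96·x^2 + 128·x^3) + (-10 - 16·x - 72·x^2 + 192·x^3 + 256·x^4)·Dx + (-1 - 2·x + 8·x^2 + 8·x^3 + 48·x^4 + 64·x^5)·Dx^2  (order 2).
h: a_k = -4, 32, -144, 512, -1984, 8192, -33024, …
ICs: h(0) = -4, h′(0) = 32.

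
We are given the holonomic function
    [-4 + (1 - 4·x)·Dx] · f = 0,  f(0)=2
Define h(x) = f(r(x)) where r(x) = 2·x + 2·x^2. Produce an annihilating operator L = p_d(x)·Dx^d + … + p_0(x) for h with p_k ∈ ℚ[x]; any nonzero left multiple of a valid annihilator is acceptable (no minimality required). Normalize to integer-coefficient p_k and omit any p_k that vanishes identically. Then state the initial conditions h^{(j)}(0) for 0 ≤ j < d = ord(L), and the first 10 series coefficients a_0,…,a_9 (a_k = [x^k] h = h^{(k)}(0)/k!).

L = (8 + 16·x) + (-1 + 8·x + 8·x^2)·Dx  (order 1).
h: a_k = 2, 16, 144, 1280, 11392, 101376, 902144, 8028160, 71442432, 635764736, …
ICs: h(0) = 2.

f: a_k = 2, 8, 32, 128, 512, 2048, 8192, 32768, 131072, 524288, …
h₀=f(r): pull back L_f along r ⇒ L₀.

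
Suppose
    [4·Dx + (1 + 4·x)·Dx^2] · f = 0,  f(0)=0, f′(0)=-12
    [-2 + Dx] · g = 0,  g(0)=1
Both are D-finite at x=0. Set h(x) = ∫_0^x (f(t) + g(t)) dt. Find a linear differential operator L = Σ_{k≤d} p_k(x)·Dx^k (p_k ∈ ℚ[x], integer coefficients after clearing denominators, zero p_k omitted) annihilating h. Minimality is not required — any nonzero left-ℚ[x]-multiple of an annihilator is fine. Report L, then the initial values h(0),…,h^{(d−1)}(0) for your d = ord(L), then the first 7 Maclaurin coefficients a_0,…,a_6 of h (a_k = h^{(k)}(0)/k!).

f: a_k = 0, -12, 24, -64, 192, -3072/5, 2048, …
g: a_k = 1, 2, 2, 4/3, 2/3, 4/15, 4/45, …
L₀ := lclm(L_f,L_g); ord L₀ ≤ 2+1.
Integrate: L := L₀·Dx.
L = (-40 - 32·x)·Dx^2 + (14 - 16·x - 32·x^2)·Dx^3 + (3 + 16·x + 16·x^2)·Dx^4  (order 4).
h: a_k = 0, 1, -5, 26/3, -47/3, 578/15, -4606/45, …
ICs: h(0) = 0, h′(0) = 1, h′′(0) = -10, h′′′(0) = 52.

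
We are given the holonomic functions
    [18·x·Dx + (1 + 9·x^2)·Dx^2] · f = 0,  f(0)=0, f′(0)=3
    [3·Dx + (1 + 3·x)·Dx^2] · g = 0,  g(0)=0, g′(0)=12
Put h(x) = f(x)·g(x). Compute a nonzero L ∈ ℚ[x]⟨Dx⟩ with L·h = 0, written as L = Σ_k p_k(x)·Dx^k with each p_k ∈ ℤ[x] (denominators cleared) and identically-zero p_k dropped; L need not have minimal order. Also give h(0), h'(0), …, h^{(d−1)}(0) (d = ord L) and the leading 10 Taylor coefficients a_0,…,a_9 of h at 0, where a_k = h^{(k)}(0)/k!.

L = (648 + 3564·x + 19440·x^2 + 113724·x^3 + 262440·x^4 + 341172·x^5 + 236196·x^7)·Dx + (162 + 3348·x + 24948·x^2 + 117612·x^3 + 396576·x^4 + 813564·x^5 + 918540·x^6 + 236196·x^7 + 826686·x^8)·Dx^2 + (36 + 576·x + 5184·x^2 + 25272·x^3 + 87480·x^4 + 227448·x^5 + 419904·x^6 + 472392·x^7 + 236196·x^8 + 472392·x^9)·Dx^3 + (5 + 54·x + 333·x^2 + 1512·x^3 + 5346·x^4 + 14580·x^5 + 30618·x^6 + 52488·x^7 + 59049·x^8 + 39366·x^9 + 59049·x^10)·Dx^4  (order 4).
h: a_k = 0, 0, 36, -54, 0, -81, 4212/5, -8019/5, 0, -264627/70, …
ICs: h(0) = 0, h′(0) = 0, h′′(0) = 72, h′′′(0) = -324.

f: a_k = 0, 3, 0, -9, 0, 243/5, 0, -2187/7, 0, 2187, …
g: a_k = 0, 12, -18, 36, -81, 972/5, -486, 8748/7, -6561/2, 8748, …
f·g: L₀ = L_f ⊗_s L_g, ord ≤ 2·2.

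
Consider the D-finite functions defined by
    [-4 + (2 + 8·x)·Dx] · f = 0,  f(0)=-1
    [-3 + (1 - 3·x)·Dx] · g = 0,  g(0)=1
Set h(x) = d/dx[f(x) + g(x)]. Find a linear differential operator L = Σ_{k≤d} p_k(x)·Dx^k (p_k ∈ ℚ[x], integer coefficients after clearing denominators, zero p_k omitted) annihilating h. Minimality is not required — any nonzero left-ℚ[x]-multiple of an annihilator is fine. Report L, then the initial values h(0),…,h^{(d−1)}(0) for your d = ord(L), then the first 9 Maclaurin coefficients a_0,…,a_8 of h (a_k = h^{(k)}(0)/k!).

f: a_k = -1, -2, 2, -4, 10, -28, 84, -264, 858, …
g: a_k = 1, 3, 9, 27, 81, 243, 729, 2187, 6561, …
f+g: L₀ = lclm(L_f,L_g), ord ≤ 1+1.
h=h₀': d/dx-closure on L₀ ⇒ L.
L = (-90 - 108·x) + (-21 - 252·x - 378·x^2)·Dx + (4 + 13·x - 39·x^2 - 108·x^3)·Dx^2  (order 2).
h: a_k = 1, 22, 69, 364, 1075, 4878, 13461, 59352, 151407, …
ICs: h(0) = 1, h′(0) = 22.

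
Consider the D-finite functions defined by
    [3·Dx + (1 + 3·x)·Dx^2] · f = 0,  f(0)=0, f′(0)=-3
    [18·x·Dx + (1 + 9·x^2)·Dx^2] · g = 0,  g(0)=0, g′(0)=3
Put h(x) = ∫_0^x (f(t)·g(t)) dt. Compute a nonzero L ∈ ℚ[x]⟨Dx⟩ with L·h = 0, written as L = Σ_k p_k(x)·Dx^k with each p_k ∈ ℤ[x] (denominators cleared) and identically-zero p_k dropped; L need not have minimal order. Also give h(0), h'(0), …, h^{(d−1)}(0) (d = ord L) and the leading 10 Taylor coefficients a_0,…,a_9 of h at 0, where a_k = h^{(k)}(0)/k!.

f: a_k = 0, -3, 9/2, -9, 81/4, -243/5, 243/2, -2187/7, 6561/8, -2187, …
g: a_k = 0, 3, 0, -9, 0, 243/5, 0, -2187/7, 0, 2187, …
h₀=f·g: eliminate ⇒ L₀, order ≤ 2·2.
Integrate: L := L₀·Dx.
L = (648 + 3564·x + 19440·x^2 + 113724·x^3 + 262440·x^4 + 341172·x^5 + 236196·x^7)·Dx^2 + (162 + 3348·x + 24948·x^2 + 117612·x^3 + 396576·x^4 + 813564·x^5 + 918540·x^6 + 236196·x^7 + 826686·x^8)·Dx^3 + (36 + 576·x + 5184·x^2 + 25272·x^3 + 87480·x^4 + 227448·x^5 + 419904·x^6 + 472392·x^7 + 236196·x^8 + 472392·x^9)·Dx^4 + (5 + 54·x + 333·x^2 + 1512·x^3 + 5346·x^4 + 14580·x^5 + 30618·x^6 + 52488·x^7 + 59049·x^8 + 39366·x^9 + 59049·x^10)·Dx^5  (order 5).
h: a_k = 0, 0, 0, -3, 27/8, 0, 27/8, -1053/35, 8019/160, 0, …
ICs: h(0) = 0, h′(0) = 0, h′′(0) = 0, h′′′(0) = -18, h′′′′(0) = 81.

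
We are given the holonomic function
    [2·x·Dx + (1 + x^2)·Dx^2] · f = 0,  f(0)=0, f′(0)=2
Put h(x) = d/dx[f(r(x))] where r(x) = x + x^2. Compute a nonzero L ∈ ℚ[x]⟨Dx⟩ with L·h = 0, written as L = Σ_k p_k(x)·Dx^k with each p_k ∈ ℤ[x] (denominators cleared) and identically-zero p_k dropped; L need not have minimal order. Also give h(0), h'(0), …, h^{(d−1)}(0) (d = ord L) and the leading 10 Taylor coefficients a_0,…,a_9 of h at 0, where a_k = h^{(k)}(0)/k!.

f: a_k = 0, 2, 0, -2/3, 0, 2/5, 0, -2/7, 0, 2/9, …
h₀=f(r): pull back L_f along r ⇒ L₀.
h₀' ⇒ L via d/dx closure of L₀.
L = (-2 + 2·x + 8·x^2 + 12·x^3 + 6·x^4) + (1 + 2·x + x^2 + 4·x^3 + 5·x^4 + 2·x^5)·Dx  (order 1).
h: a_k = 2, 4, -2, -8, -8, 8, 26, 16, -34, -76, …
ICs: h(0) = 2.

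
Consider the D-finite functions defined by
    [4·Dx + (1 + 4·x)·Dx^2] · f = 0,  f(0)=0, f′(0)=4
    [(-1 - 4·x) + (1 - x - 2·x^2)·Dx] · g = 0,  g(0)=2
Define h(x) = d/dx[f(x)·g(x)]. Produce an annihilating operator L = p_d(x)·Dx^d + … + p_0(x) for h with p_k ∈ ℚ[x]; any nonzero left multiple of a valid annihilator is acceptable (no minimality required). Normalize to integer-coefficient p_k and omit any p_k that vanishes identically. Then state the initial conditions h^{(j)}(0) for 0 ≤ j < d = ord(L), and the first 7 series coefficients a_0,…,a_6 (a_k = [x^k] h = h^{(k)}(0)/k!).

L = (36 + 144·x + 288·x^2) + (-1 + 24·x + 168·x^2 + 224·x^3)·Dx + (-1 - 7·x - 6·x^2 + 32·x^3 + 32·x^4)·Dx^2  (order 2).
h: a_k = 8, -16, 152, -1120/3, 2088, -34032/5, 153368/5, …
ICs: h(0) = 8, h′(0) = -16.

f: a_k = 0, 4, -8, 64/3, -64, 1024/5, -2048/3, …
g: a_k = 2, 2, 6, 10, 22, 42, 86, …
Sym-product of L_f,L_g gives L₀ (≤ ord 2).
h=h₀': d/dx-closure on L₀ ⇒ L.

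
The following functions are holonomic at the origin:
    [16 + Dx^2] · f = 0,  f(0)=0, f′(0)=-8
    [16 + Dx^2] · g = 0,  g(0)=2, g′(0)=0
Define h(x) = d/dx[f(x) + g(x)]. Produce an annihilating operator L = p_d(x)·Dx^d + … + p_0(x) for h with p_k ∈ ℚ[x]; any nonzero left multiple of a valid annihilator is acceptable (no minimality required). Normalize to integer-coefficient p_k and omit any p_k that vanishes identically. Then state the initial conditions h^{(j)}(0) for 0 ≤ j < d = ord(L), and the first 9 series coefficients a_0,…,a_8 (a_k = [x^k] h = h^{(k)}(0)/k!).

L = 16 + Dx^2  (order 2).
h: a_k = -8, -32, 64, 256/3, -256/3, -1024/15, 2048/45, 8192/315, -4096/315, …
ICs: h(0) = -8, h′(0) = -32.

f: a_k = 0, -8, 0, 64/3, 0, -256/15, 0, 2048/315, 0, …
g: a_k = 2, 0, -16, 0, 64/3, 0, -512/45, 0, 1024/315, …
f+g: L₀ = lclm(L_f,L_g), ord ≤ 2+2.
h=h₀': d/dx-closure on L₀ ⇒ L.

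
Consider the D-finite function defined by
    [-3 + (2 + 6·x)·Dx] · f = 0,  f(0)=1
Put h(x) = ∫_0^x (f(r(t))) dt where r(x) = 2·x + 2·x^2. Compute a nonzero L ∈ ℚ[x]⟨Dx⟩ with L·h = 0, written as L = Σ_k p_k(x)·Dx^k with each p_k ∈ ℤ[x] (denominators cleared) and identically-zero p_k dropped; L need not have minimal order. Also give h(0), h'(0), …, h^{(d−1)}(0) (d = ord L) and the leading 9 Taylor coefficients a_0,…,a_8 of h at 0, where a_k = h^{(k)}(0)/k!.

f: a_k = 1, 3/2, -9/8, 27/16, -405/128, 1701/256, -15309/1024, 72171/2048, -2814669/32768, …
L₀ from L_f via x↦r, Dx↦r'^{-1}Dx.
h=∫₀ˣh₀: take L = L₀·Dx.
L = (-3 - 6·x)·Dx + (1 + 6·x + 6·x^2)·Dx^2  (order 2).
h: a_k = 0, 1, 3/2, -1/2, 9/8, -117/40, 135/16, -2943/112, 11097/128, …
ICs: h(0) = 0, h′(0) = 1.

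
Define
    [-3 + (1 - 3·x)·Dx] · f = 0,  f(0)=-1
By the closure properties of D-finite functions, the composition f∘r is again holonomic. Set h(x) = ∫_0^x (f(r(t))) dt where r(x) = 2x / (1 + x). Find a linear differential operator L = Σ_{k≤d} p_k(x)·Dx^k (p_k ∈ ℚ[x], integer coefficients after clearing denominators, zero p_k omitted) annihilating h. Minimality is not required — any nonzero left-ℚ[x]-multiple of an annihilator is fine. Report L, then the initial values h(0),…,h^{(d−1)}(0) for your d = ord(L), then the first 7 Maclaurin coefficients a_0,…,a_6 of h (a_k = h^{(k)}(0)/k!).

f: a_k = -1, -3, -9, -27, -81, -243, -729, …
Change of var in L_f (x↦r) gives L₀.
h=∫₀ˣh₀: take L = L₀·Dx.
L = 6·Dx + (-1 + 4·x + 5·x^2)·Dx^2  (order 2).
h: a_k = 0, -1, -3, -10, -75/2, -150, -625, …
ICs: h(0) = 0, h′(0) = -1.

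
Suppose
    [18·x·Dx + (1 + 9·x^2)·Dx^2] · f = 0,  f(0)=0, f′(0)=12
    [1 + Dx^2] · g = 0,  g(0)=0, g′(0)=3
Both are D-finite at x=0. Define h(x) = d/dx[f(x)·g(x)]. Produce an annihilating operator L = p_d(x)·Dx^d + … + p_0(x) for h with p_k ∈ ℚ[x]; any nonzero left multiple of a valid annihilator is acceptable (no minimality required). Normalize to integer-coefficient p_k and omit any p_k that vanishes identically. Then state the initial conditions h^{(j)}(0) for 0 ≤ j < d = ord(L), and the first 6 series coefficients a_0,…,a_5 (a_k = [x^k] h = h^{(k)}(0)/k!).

f: a_k = 0, 12, 0, -36, 0, 972/5, …
g: a_k = 0, 3, 0, -1/2, 0, 1/40, …
L₀ := L_f ⊗_s L_g (sym. prod.), ord ≤ 4.
h₀' ⇒ L via d/dx closure of L₀.
L = (38998 + 738774·x^2 + 15162957·x^4 + 3032640·x^6 - 78732·x^8 - 1771470·x^10 + 531441·x^12) + (20772·x + 1033884·x^3 + 7902360·x^5 + 2624400·x^7 + 1180980·x^9 + 2125764·x^11)·Dx + (39368 + 755028·x^2 + 15369750·x^4 + 3887028·x^6 + 314928·x^8 - 1417176·x^10 + 1062882·x^12)·Dx^2 + (20772·x + 1033884·x^3 + 7902360·x^5 + 2624400·x^7 + 1180980·x^9 + 2125764·x^11)·Dx^3 + (370 + 16254·x^2 + 206793·x^4 + 854388·x^6 + 393660·x^8 + 354294·x^10 + 531441·x^12)·Dx^4  (order 4).
h: a_k = 0, 72, 0, -456, 0, 3609, …
ICs: h(0) = 0, h′(0) = 72, h′′(0) = 0, h′′′(0) = -2736.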